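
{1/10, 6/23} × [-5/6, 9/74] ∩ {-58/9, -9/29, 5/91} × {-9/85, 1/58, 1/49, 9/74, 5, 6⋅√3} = ∅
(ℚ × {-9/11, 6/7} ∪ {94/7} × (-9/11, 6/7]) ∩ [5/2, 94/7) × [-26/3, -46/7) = ∅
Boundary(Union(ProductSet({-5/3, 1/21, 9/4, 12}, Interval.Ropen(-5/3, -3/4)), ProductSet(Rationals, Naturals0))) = Union(ProductSet({-5/3, 1/21, 9/4, 12}, Interval(-5/3, -3/4)), ProductSet(Reals, Naturals0))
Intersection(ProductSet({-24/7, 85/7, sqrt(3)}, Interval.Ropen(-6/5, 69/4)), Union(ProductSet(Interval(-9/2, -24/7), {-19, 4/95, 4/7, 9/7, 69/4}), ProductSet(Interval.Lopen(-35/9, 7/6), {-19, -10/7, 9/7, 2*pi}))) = ProductSet({-24/7}, {4/95, 4/7, 9/7, 2*pi})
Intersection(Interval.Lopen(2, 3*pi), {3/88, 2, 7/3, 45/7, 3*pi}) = {7/3, 45/7, 3*pi}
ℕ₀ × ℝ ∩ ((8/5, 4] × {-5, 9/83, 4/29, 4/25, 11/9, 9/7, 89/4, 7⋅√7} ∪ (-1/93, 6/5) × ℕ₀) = ({0, 1} × ℕ₀) ∪ ({2, 3, 4} × {-5, 9/83, 4/29, 4/25, 11/9, 9/7, 89/4, 7⋅√7})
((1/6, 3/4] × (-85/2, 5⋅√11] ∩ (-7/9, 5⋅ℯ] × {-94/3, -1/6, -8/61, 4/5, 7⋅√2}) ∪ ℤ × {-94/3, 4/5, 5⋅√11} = (ℤ × {-94/3, 4/5, 5⋅√11}) ∪ ((1/6, 3/4] × {-94/3, -1/6, -8/61, 4/5, 7⋅√2})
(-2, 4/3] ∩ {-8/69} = {-8/69}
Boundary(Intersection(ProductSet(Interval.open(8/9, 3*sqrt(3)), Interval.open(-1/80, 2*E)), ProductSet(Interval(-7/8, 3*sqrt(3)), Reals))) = Union(ProductSet({8/9, 3*sqrt(3)}, Interval(-1/80, 2*E)), ProductSet(Interval(8/9, 3*sqrt(3)), {-1/80, 2*E}))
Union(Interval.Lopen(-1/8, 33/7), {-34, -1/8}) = Union({-34}, Interval(-1/8, 33/7))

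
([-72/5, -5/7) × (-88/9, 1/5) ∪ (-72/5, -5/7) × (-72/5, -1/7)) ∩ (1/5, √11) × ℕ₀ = ∅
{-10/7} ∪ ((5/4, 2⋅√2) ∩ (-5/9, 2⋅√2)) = {-10/7} ∪ (5/4, 2⋅√2)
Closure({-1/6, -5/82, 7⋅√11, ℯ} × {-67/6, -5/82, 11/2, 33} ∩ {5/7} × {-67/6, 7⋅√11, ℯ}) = ∅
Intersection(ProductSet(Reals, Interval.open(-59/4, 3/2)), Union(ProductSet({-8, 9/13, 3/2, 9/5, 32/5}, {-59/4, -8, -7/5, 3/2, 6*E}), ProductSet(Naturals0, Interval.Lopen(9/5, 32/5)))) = ProductSet({-8, 9/13, 3/2, 9/5, 32/5}, {-8, -7/5})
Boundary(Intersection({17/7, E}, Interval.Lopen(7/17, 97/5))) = {17/7, E}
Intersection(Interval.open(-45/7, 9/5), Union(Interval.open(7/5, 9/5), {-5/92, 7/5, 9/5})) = Union({-5/92}, Interval.Ropen(7/5, 9/5))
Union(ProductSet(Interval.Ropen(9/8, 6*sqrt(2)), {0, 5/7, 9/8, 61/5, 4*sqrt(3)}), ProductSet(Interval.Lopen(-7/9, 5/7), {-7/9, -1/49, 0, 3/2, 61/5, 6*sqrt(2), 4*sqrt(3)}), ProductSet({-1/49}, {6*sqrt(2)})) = Union(ProductSet(Interval.Lopen(-7/9, 5/7), {-7/9, -1/49, 0, 3/2, 61/5, 6*sqrt(2), 4*sqrt(3)}), ProductSet(Interval.Ropen(9/8, 6*sqrt(2)), {0, 5/7, 9/8, 61/5, 4*sqrt(3)}))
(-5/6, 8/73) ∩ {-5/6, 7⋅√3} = ∅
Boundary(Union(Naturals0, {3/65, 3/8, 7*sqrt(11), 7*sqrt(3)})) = Union({3/65, 3/8, 7*sqrt(11), 7*sqrt(3)}, Naturals0)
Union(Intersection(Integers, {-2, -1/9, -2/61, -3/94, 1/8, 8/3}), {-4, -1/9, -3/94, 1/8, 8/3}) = {-4, -2, -1/9, -3/94, 1/8, 8/3}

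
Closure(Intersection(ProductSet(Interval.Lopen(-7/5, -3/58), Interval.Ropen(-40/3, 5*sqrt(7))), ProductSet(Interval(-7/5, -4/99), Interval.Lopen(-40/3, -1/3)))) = Union(ProductSet({-7/5, -3/58}, Interval(-40/3, -1/3)), ProductSet(Interval(-7/5, -3/58), {-40/3, -1/3}), ProductSet(Interval.Lopen(-7/5, -3/58), Interval.Lopen(-40/3, -1/3)))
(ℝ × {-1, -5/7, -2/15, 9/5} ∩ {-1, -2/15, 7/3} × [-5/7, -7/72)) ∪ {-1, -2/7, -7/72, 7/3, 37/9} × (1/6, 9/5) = ({-1, -2/15, 7/3} × {-5/7, -2/15}) ∪ ({-1, -2/7, -7/72, 7/3, 37/9} × (1/6, 9/5))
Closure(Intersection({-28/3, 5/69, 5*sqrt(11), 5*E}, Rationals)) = {-28/3, 5/69}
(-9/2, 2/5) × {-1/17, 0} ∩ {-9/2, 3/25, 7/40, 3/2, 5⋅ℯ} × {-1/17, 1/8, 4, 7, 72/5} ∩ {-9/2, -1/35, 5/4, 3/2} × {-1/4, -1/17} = ∅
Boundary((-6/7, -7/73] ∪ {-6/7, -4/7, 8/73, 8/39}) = {-6/7, -7/73, 8/73, 8/39}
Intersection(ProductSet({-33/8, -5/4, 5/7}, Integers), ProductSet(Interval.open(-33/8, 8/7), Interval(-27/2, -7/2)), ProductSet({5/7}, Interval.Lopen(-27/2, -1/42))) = ProductSet({5/7}, Range(-13, -3, 1))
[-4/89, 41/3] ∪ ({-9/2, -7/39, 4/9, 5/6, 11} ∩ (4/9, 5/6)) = [-4/89, 41/3]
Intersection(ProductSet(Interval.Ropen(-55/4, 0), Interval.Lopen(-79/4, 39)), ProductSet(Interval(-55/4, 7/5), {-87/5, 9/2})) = ProductSet(Interval.Ropen(-55/4, 0), {-87/5, 9/2})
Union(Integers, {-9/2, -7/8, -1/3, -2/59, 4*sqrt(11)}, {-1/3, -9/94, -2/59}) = Union({-9/2, -7/8, -1/3, -9/94, -2/59, 4*sqrt(11)}, Integers)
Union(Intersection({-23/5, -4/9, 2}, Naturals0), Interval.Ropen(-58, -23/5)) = Union({2}, Interval.Ropen(-58, -23/5))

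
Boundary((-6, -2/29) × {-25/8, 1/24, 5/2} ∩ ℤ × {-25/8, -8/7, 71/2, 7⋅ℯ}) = {-5, -4, …, -1} × {-25/8}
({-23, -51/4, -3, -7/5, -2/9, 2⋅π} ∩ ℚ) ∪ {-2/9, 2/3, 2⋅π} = {-23, -51/4, -3, -7/5, -2/9, 2/3, 2⋅π}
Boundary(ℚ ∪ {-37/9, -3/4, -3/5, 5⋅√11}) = ℝ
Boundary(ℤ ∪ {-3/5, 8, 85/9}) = ℤ ∪ {-3/5, 85/9}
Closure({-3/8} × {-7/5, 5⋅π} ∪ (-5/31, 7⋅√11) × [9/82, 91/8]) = ({-3/8} × {-7/5, 5⋅π}) ∪ ([-5/31, 7⋅√11] × [9/82, 91/8])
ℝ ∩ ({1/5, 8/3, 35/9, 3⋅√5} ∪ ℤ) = ℤ ∪ {1/5, 8/3, 35/9, 3⋅√5}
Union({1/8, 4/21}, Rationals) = Rationals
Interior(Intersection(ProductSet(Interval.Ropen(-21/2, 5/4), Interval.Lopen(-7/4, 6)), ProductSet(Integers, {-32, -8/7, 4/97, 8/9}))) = EmptySet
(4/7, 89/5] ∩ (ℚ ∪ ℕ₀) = ℚ ∩ (4/7, 89/5]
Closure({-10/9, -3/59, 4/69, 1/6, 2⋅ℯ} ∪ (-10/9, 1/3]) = [-10/9, 1/3] ∪ {2⋅ℯ}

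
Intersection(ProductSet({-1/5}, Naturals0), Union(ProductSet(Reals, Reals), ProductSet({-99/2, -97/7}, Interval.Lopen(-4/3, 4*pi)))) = ProductSet({-1/5}, Naturals0)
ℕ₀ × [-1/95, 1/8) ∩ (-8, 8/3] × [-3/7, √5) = {0, 1, 2} × [-1/95, 1/8)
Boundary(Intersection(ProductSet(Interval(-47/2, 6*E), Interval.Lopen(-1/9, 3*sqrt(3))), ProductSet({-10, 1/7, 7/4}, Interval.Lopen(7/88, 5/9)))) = ProductSet({-10, 1/7, 7/4}, Interval(7/88, 5/9))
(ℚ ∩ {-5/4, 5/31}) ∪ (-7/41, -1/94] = {-5/4, 5/31} ∪ (-7/41, -1/94]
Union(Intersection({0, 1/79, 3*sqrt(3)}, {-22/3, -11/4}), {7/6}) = {7/6}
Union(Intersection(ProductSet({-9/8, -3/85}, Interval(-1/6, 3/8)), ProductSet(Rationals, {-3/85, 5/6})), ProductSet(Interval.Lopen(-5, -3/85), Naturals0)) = Union(ProductSet({-9/8, -3/85}, {-3/85}), ProductSet(Interval.Lopen(-5, -3/85), Naturals0))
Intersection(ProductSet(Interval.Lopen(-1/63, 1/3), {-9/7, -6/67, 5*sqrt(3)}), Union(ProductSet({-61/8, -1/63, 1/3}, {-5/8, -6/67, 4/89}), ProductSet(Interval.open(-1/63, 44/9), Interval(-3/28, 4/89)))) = ProductSet(Interval.Lopen(-1/63, 1/3), {-6/67})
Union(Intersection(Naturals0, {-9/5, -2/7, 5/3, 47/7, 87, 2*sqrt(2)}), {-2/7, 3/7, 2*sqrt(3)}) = {-2/7, 3/7, 87, 2*sqrt(3)}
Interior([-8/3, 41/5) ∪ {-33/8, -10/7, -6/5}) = (-8/3, 41/5)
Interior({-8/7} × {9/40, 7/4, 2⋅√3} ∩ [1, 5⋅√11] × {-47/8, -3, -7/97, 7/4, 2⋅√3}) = ∅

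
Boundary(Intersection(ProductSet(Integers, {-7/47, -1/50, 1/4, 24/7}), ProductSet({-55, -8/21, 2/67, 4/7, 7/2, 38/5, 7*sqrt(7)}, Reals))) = ProductSet({-55}, {-7/47, -1/50, 1/4, 24/7})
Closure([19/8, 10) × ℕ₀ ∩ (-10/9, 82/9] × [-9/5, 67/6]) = [19/8, 82/9] × {0, 1, …, 11}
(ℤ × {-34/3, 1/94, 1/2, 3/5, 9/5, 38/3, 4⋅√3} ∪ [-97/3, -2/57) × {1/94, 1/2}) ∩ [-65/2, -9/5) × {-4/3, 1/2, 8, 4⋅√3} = ([-97/3, -9/5) × {1/2}) ∪ ({-32, -31, …, -2} × {1/2, 4⋅√3})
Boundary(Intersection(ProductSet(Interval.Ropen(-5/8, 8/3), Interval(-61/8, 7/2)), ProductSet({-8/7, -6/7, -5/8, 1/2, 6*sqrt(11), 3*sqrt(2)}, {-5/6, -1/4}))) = ProductSet({-5/8, 1/2}, {-5/6, -1/4})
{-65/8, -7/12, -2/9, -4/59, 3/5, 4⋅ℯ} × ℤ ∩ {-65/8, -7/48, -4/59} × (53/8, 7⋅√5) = {-65/8, -4/59} × {7, 8, …, 15}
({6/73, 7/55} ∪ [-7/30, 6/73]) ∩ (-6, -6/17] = ∅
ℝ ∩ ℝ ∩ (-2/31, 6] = (-2/31, 6]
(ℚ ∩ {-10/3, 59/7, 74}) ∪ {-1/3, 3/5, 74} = {-10/3, -1/3, 3/5, 59/7, 74}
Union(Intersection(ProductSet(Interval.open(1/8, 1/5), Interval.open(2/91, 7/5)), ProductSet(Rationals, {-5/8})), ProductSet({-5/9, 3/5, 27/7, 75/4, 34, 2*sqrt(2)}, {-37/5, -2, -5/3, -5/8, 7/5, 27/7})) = ProductSet({-5/9, 3/5, 27/7, 75/4, 34, 2*sqrt(2)}, {-37/5, -2, -5/3, -5/8, 7/5, 27/7})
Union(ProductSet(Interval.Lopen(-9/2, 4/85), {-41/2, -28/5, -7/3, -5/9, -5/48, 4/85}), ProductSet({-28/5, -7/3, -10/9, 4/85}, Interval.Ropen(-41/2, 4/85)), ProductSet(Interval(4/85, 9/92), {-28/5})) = Union(ProductSet({-28/5, -7/3, -10/9, 4/85}, Interval.Ropen(-41/2, 4/85)), ProductSet(Interval.Lopen(-9/2, 4/85), {-41/2, -28/5, -7/3, -5/9, -5/48, 4/85}), ProductSet(Interval(4/85, 9/92), {-28/5}))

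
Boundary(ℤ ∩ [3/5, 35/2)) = {1, 2, …, 17}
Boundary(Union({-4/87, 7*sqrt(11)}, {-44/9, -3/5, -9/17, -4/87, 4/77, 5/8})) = {-44/9, -3/5, -9/17, -4/87, 4/77, 5/8, 7*sqrt(11)}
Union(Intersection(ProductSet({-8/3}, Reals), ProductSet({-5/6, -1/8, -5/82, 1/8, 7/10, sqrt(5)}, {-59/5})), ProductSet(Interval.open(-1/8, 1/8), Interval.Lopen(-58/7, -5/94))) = ProductSet(Interval.open(-1/8, 1/8), Interval.Lopen(-58/7, -5/94))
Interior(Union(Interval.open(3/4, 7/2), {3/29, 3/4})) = Interval.open(3/4, 7/2)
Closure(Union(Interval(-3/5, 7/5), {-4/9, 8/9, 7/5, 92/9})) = Union({92/9}, Interval(-3/5, 7/5))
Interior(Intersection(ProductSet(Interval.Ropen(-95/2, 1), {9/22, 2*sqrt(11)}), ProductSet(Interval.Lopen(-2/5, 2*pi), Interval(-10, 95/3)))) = EmptySet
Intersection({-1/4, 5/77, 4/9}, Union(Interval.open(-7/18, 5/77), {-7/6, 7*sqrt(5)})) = {-1/4}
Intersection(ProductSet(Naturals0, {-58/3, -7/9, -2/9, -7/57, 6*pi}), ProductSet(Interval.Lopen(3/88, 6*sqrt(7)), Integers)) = EmptySet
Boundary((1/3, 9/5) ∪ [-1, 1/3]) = {-1, 9/5}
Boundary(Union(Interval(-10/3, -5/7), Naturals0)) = Union(Complement(Naturals0, Interval.open(-10/3, -5/7)), {-10/3, -5/7})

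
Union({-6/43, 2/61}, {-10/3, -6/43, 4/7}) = {-10/3, -6/43, 2/61, 4/7}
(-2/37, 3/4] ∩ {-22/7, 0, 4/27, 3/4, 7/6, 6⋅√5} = {0, 4/27, 3/4}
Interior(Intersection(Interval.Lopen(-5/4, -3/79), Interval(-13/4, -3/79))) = Interval.open(-5/4, -3/79)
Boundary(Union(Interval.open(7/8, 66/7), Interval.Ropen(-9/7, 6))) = {-9/7, 66/7}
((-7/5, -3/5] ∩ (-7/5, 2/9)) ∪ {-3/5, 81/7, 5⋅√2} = (-7/5, -3/5] ∪ {81/7, 5⋅√2}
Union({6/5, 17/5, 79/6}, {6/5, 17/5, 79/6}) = {6/5, 17/5, 79/6}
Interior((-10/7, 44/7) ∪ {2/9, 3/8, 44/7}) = (-10/7, 44/7)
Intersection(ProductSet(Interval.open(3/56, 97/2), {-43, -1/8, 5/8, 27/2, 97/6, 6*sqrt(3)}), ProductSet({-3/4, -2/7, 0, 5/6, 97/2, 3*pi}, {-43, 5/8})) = ProductSet({5/6, 3*pi}, {-43, 5/8})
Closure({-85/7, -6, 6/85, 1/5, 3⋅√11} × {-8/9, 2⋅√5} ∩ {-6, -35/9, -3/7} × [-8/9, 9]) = {-6} × {-8/9, 2⋅√5}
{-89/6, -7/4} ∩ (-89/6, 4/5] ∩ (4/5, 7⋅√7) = ∅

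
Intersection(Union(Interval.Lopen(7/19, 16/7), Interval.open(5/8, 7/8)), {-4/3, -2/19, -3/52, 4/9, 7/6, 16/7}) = {4/9, 7/6, 16/7}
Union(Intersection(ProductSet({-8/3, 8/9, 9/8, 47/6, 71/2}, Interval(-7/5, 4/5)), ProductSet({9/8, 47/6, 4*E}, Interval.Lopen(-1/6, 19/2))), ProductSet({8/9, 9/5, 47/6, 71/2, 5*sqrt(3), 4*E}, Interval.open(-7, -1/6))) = Union(ProductSet({9/8, 47/6}, Interval.Lopen(-1/6, 4/5)), ProductSet({8/9, 9/5, 47/6, 71/2, 5*sqrt(3), 4*E}, Interval.open(-7, -1/6)))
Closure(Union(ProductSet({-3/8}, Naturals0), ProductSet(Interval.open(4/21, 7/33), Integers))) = Union(ProductSet({-3/8}, Naturals0), ProductSet(Interval(4/21, 7/33), Integers))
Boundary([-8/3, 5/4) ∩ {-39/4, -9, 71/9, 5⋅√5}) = ∅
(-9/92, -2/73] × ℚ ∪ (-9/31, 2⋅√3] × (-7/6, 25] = ((-9/92, -2/73] × ℚ) ∪ ((-9/31, 2⋅√3] × (-7/6, 25])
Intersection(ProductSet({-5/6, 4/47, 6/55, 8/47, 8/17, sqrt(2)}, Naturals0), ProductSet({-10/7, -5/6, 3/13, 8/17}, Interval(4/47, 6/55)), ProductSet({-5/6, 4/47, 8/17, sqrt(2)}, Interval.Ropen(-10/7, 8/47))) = EmptySet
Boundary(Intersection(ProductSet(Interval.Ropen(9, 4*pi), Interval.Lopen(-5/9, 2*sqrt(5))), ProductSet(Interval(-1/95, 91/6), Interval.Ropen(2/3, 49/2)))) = Union(ProductSet({9, 4*pi}, Interval(2/3, 2*sqrt(5))), ProductSet(Interval(9, 4*pi), {2/3, 2*sqrt(5)}))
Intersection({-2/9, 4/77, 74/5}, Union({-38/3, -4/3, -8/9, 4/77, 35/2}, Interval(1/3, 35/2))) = {4/77, 74/5}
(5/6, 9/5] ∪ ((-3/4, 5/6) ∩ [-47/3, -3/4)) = (5/6, 9/5]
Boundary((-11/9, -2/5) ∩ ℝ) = {-11/9, -2/5}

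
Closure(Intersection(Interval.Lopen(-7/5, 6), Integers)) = Range(-1, 7, 1)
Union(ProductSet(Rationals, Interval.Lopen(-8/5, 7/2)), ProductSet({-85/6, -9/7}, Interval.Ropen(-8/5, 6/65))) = Union(ProductSet({-85/6, -9/7}, Interval.Ropen(-8/5, 6/65)), ProductSet(Rationals, Interval.Lopen(-8/5, 7/2)))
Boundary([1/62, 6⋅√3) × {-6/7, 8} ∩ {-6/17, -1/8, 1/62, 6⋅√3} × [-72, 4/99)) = {1/62} × {-6/7}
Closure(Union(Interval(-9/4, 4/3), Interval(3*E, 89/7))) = Union(Interval(-9/4, 4/3), Interval(3*E, 89/7))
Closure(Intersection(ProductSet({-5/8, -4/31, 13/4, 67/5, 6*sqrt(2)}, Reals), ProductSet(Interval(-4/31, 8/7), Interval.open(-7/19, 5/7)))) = ProductSet({-4/31}, Interval(-7/19, 5/7))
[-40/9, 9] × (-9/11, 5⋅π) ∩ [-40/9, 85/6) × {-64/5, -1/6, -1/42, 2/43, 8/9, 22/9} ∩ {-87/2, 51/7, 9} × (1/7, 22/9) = {51/7, 9} × {8/9}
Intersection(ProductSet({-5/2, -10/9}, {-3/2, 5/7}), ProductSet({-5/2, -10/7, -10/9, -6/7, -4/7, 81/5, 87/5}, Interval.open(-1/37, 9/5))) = ProductSet({-5/2, -10/9}, {5/7})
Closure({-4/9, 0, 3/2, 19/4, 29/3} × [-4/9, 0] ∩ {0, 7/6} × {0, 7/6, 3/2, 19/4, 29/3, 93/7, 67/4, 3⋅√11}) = {0} × {0}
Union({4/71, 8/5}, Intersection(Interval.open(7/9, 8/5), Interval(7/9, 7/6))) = Union({4/71, 8/5}, Interval.Lopen(7/9, 7/6))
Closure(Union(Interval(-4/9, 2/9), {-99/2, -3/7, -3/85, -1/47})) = Union({-99/2}, Interval(-4/9, 2/9))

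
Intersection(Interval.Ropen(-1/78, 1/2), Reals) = Interval.Ropen(-1/78, 1/2)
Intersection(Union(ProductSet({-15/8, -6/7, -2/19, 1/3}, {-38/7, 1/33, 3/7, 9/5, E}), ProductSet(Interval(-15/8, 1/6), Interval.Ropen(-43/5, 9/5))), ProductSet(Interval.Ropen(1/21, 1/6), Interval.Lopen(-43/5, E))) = ProductSet(Interval.Ropen(1/21, 1/6), Interval.open(-43/5, 9/5))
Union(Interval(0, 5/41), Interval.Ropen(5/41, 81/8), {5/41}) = Interval.Ropen(0, 81/8)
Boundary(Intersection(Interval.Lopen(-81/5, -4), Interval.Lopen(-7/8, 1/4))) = EmptySet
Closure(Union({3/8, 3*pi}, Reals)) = Reals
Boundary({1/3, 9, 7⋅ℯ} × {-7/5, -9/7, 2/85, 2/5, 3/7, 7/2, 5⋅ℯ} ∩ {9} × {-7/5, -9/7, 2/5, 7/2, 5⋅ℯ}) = {9} × {-7/5, -9/7, 2/5, 7/2, 5⋅ℯ}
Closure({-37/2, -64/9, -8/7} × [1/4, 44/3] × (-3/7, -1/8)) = {-37/2, -64/9, -8/7} × [1/4, 44/3] × [-3/7, -1/8]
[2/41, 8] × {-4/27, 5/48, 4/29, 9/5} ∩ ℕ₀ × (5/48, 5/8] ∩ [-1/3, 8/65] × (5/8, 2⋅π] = ∅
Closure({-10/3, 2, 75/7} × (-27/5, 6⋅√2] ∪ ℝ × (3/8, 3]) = (ℝ × [3/8, 3]) ∪ ({-10/3, 2, 75/7} × [-27/5, 6⋅√2])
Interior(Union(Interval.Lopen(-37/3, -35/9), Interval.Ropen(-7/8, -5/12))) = Union(Interval.open(-37/3, -35/9), Interval.open(-7/8, -5/12))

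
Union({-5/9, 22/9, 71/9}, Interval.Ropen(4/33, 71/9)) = Union({-5/9}, Interval(4/33, 71/9))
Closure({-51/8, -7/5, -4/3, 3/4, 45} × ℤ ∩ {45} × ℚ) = {45} × ℤ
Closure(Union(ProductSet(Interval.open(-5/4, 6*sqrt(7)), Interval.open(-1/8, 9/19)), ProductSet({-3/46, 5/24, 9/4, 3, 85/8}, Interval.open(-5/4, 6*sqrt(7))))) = Union(ProductSet({-5/4, 6*sqrt(7)}, Interval(-1/8, 9/19)), ProductSet({-3/46, 5/24, 9/4, 3, 85/8}, Interval(-5/4, 6*sqrt(7))), ProductSet(Interval(-5/4, 6*sqrt(7)), {-1/8, 9/19}), ProductSet(Interval.open(-5/4, 6*sqrt(7)), Interval.open(-1/8, 9/19)))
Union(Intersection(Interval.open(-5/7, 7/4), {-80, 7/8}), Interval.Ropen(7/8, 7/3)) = Interval.Ropen(7/8, 7/3)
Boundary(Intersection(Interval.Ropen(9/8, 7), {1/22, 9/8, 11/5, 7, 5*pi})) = {9/8, 11/5}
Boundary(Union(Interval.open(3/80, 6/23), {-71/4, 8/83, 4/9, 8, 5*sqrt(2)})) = {-71/4, 3/80, 6/23, 4/9, 8, 5*sqrt(2)}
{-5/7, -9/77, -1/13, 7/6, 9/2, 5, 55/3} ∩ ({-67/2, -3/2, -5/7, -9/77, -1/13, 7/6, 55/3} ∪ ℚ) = {-5/7, -9/77, -1/13, 7/6, 9/2, 5, 55/3}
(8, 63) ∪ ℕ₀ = ℕ₀ ∪ [8, 63]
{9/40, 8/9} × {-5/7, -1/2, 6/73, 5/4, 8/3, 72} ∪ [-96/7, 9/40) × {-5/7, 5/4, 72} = ([-96/7, 9/40) × {-5/7, 5/4, 72}) ∪ ({9/40, 8/9} × {-5/7, -1/2, 6/73, 5/4, 8/3, 72})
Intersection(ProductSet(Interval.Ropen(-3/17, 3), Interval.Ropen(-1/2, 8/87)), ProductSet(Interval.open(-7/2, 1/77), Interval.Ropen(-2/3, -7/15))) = ProductSet(Interval.Ropen(-3/17, 1/77), Interval.Ropen(-1/2, -7/15))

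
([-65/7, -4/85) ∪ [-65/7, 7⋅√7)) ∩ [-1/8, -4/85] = [-1/8, -4/85]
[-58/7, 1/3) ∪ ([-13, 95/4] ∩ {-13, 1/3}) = {-13} ∪ [-58/7, 1/3]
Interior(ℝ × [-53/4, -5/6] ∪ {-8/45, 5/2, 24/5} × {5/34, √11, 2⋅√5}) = ℝ × (-53/4, -5/6)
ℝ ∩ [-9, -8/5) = [-9, -8/5)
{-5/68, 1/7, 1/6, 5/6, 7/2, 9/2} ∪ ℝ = ℝ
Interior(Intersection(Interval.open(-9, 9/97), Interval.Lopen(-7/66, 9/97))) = Interval.open(-7/66, 9/97)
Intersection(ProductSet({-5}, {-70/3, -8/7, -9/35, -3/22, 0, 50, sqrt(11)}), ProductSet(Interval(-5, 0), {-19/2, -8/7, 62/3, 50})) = ProductSet({-5}, {-8/7, 50})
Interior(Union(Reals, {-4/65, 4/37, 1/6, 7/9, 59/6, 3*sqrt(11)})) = Reals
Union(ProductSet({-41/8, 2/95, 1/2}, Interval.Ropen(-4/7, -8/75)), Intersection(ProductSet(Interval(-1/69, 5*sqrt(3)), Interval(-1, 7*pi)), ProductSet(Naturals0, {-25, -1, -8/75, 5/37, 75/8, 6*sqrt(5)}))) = Union(ProductSet({-41/8, 2/95, 1/2}, Interval.Ropen(-4/7, -8/75)), ProductSet(Range(0, 9, 1), {-1, -8/75, 5/37, 75/8, 6*sqrt(5)}))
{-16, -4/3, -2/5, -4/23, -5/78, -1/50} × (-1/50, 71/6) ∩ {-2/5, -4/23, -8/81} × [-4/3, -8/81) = ∅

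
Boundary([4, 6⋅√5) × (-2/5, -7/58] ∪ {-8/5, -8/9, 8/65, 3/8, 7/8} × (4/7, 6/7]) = ({-8/5, -8/9, 8/65, 3/8, 7/8} × [4/7, 6/7]) ∪ ({4, 6⋅√5} × [-2/5, -7/58]) ∪ ([4, 6⋅√5] × {-2/5, -7/58})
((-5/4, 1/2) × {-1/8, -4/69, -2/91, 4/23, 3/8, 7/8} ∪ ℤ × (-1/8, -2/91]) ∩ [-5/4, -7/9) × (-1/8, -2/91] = ((-5/4, -7/9) × {-4/69, -2/91}) ∪ ({-1} × (-1/8, -2/91])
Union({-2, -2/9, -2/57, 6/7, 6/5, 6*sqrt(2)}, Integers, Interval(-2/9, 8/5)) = Union({6*sqrt(2)}, Integers, Interval(-2/9, 8/5))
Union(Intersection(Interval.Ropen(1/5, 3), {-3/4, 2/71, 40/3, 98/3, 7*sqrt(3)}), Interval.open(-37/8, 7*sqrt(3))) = Interval.open(-37/8, 7*sqrt(3))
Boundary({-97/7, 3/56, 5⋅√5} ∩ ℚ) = {-97/7, 3/56}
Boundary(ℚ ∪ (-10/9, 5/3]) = (-∞, -10/9] ∪ [5/3, ∞)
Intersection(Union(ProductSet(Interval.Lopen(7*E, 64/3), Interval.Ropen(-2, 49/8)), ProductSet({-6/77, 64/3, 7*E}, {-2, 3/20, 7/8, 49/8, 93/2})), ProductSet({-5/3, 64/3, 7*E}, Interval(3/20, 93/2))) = Union(ProductSet({64/3}, Interval.Ropen(3/20, 49/8)), ProductSet({64/3, 7*E}, {3/20, 7/8, 49/8, 93/2}))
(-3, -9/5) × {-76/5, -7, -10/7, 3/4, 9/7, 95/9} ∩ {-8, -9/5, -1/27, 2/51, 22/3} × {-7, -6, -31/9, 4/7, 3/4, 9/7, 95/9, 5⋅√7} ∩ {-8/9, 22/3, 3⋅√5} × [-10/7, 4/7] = ∅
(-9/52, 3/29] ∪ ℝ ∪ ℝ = (-∞, ∞)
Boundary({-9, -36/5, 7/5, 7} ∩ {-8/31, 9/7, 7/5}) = {7/5}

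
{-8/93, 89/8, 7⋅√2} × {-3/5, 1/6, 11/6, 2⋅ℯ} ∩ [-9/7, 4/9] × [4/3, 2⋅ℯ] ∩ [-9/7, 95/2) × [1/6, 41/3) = {-8/93} × {11/6, 2⋅ℯ}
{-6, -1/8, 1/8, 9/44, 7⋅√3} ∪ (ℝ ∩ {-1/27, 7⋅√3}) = {-6, -1/8, -1/27, 1/8, 9/44, 7⋅√3}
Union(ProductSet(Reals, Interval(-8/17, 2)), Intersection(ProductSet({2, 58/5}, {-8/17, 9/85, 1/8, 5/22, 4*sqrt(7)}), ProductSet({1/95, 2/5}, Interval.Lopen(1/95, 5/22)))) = ProductSet(Reals, Interval(-8/17, 2))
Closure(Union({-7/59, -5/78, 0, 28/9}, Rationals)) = Reals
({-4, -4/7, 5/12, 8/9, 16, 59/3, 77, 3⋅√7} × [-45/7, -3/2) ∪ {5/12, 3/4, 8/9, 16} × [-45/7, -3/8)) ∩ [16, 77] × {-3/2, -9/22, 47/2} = {16} × {-3/2, -9/22}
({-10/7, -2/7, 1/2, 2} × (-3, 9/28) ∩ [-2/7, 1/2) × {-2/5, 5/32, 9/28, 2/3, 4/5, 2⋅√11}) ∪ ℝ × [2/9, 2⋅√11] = ({-2/7} × {-2/5, 5/32}) ∪ (ℝ × [2/9, 2⋅√11])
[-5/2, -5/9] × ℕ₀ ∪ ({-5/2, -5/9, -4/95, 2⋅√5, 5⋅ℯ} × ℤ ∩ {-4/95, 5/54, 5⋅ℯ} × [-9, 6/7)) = ([-5/2, -5/9] × ℕ₀) ∪ ({-4/95, 5⋅ℯ} × {-9, -8, …, 0})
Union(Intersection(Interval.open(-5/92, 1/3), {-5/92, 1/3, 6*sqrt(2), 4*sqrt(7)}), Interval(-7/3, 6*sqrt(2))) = Interval(-7/3, 6*sqrt(2))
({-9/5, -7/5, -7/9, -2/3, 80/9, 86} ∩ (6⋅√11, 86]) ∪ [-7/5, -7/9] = [-7/5, -7/9] ∪ {86}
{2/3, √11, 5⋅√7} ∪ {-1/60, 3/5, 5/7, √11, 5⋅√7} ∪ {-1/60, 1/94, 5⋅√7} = {-1/60, 1/94, 3/5, 2/3, 5/7, √11, 5⋅√7}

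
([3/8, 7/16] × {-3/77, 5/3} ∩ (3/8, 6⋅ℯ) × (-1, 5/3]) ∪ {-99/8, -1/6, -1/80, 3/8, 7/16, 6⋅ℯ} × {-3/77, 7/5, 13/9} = ((3/8, 7/16] × {-3/77, 5/3}) ∪ ({-99/8, -1/6, -1/80, 3/8, 7/16, 6⋅ℯ} × {-3/77, 7/5, 13/9})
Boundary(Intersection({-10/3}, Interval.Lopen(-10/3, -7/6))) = EmptySet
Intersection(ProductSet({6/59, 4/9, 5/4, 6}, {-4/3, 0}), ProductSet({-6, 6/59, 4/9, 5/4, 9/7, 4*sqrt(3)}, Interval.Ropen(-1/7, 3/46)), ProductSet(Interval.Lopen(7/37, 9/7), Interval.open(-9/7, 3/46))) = ProductSet({4/9, 5/4}, {0})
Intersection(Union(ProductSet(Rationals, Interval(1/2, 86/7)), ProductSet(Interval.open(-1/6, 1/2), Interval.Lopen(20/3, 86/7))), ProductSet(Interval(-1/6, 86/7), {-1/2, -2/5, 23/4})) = ProductSet(Intersection(Interval(-1/6, 86/7), Rationals), {23/4})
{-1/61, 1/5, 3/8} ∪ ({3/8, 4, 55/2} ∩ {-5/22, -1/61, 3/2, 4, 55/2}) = {-1/61, 1/5, 3/8, 4, 55/2}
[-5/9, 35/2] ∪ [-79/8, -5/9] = [-79/8, 35/2]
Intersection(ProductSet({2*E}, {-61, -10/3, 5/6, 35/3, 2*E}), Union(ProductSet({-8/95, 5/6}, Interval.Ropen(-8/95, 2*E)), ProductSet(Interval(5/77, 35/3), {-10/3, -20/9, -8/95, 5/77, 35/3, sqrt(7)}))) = ProductSet({2*E}, {-10/3, 35/3})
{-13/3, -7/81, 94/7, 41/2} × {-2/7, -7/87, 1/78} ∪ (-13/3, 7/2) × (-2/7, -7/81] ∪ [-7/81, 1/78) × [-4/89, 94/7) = ({-13/3, -7/81, 94/7, 41/2} × {-2/7, -7/87, 1/78}) ∪ ((-13/3, 7/2) × (-2/7, -7/81]) ∪ ([-7/81, 1/78) × [-4/89, 94/7))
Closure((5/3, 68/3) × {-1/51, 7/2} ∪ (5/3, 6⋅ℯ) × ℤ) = ([5/3, 68/3] × {-1/51, 7/2}) ∪ ([5/3, 6⋅ℯ] × ℤ)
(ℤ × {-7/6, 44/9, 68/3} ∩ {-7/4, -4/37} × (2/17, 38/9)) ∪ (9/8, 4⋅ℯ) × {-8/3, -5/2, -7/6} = (9/8, 4⋅ℯ) × {-8/3, -5/2, -7/6}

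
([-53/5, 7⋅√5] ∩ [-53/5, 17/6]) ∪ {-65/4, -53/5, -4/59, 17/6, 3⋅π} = {-65/4, 3⋅π} ∪ [-53/5, 17/6]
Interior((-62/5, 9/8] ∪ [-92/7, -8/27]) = (-92/7, 9/8)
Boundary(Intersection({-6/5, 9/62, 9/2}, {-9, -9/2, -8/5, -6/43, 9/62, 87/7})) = {9/62}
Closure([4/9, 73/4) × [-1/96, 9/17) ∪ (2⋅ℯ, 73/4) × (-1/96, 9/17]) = ({4/9, 73/4} × [-1/96, 9/17]) ∪ ([4/9, 73/4] × {-1/96, 9/17}) ∪ ([4/9, 73/4) × [-1/96, 9/17)) ∪ ((2⋅ℯ, 73/4) × (-1/96, 9/17])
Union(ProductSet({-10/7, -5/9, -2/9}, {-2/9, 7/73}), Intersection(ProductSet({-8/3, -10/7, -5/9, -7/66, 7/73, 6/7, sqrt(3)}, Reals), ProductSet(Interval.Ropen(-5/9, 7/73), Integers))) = Union(ProductSet({-5/9, -7/66}, Integers), ProductSet({-10/7, -5/9, -2/9}, {-2/9, 7/73}))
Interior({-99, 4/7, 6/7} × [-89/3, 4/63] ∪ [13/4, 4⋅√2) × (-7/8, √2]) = (13/4, 4⋅√2) × (-7/8, √2)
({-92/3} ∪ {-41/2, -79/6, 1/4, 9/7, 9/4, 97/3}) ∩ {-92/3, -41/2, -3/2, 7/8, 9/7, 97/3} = {-92/3, -41/2, 9/7, 97/3}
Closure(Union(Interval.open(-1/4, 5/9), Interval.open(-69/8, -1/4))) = Interval(-69/8, 5/9)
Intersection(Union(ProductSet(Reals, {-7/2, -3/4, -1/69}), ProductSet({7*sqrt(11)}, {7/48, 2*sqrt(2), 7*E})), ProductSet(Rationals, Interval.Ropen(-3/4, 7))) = ProductSet(Rationals, {-3/4, -1/69})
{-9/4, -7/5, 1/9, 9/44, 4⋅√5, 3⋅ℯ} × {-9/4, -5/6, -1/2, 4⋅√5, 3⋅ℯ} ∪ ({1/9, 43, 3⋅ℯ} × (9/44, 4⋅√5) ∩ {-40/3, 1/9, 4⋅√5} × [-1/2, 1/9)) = {-9/4, -7/5, 1/9, 9/44, 4⋅√5, 3⋅ℯ} × {-9/4, -5/6, -1/2, 4⋅√5, 3⋅ℯ}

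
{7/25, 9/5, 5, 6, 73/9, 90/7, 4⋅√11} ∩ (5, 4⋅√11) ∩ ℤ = {6}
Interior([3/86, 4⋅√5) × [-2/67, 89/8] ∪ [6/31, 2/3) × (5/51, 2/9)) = (3/86, 4⋅√5) × (-2/67, 89/8)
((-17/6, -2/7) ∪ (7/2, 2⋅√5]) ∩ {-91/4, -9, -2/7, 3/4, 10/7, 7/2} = ∅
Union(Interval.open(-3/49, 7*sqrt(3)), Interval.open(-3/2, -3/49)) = Union(Interval.open(-3/2, -3/49), Interval.open(-3/49, 7*sqrt(3)))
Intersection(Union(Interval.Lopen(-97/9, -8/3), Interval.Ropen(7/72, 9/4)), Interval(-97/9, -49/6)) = Interval.Lopen(-97/9, -49/6)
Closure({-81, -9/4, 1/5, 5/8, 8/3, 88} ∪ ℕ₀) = {-81, -9/4, 1/5, 5/8, 8/3} ∪ ℕ₀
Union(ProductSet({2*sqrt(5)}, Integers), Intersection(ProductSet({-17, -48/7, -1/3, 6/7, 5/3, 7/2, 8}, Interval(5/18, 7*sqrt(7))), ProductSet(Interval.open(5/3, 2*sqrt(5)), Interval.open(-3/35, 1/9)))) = ProductSet({2*sqrt(5)}, Integers)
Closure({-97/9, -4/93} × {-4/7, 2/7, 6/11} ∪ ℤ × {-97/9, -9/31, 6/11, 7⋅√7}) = ({-97/9, -4/93} × {-4/7, 2/7, 6/11}) ∪ (ℤ × {-97/9, -9/31, 6/11, 7⋅√7})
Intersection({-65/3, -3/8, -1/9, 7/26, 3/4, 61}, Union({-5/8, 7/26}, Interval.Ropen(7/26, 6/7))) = {7/26, 3/4}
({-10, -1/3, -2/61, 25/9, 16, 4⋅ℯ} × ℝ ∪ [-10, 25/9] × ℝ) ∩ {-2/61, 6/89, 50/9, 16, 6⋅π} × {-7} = {-2/61, 6/89, 16} × {-7}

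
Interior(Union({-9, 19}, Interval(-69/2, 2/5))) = Interval.open(-69/2, 2/5)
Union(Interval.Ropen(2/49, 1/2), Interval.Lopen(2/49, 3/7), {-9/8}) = Union({-9/8}, Interval.Ropen(2/49, 1/2))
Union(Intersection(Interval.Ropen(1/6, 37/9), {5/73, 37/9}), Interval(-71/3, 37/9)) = Interval(-71/3, 37/9)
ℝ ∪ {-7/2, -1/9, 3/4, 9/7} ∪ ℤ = ℝ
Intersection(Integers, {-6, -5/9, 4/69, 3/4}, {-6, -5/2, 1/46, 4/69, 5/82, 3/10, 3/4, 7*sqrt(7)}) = {-6}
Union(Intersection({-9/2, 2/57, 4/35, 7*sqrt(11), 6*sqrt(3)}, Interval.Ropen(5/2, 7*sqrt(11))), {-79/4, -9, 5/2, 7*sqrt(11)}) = {-79/4, -9, 5/2, 7*sqrt(11), 6*sqrt(3)}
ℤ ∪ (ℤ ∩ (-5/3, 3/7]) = ℤ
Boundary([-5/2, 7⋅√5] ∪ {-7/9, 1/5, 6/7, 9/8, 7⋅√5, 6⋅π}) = {-5/2, 7⋅√5, 6⋅π}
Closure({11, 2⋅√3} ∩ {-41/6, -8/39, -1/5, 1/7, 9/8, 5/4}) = ∅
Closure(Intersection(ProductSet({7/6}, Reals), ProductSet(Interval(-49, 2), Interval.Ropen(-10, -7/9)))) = ProductSet({7/6}, Interval(-10, -7/9))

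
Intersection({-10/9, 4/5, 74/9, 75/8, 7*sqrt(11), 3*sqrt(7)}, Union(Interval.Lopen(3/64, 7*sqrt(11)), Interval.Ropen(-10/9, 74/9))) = {-10/9, 4/5, 74/9, 75/8, 7*sqrt(11), 3*sqrt(7)}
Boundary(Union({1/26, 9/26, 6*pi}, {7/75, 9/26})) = {1/26, 7/75, 9/26, 6*pi}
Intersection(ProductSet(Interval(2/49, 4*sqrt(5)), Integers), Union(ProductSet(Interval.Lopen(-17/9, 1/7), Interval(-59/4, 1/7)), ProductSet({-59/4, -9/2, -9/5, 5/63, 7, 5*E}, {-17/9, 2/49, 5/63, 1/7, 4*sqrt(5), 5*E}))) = ProductSet(Interval(2/49, 1/7), Range(-14, 1, 1))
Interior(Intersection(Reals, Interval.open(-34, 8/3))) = Interval.open(-34, 8/3)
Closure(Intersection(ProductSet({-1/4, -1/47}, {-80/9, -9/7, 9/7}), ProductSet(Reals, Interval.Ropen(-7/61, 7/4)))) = ProductSet({-1/4, -1/47}, {9/7})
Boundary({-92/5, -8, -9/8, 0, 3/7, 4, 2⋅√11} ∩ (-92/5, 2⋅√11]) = {-8, -9/8, 0, 3/7, 4, 2⋅√11}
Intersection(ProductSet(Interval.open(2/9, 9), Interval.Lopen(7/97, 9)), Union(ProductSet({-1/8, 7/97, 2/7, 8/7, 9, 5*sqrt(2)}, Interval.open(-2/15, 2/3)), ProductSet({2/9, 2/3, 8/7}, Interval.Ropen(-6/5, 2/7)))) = Union(ProductSet({2/3, 8/7}, Interval.open(7/97, 2/7)), ProductSet({2/7, 8/7, 5*sqrt(2)}, Interval.open(7/97, 2/3)))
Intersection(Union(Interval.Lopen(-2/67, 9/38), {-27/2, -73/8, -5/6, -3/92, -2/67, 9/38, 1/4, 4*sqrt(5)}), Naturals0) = Range(0, 1, 1)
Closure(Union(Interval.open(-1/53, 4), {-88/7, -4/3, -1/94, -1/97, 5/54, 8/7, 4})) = Union({-88/7, -4/3}, Interval(-1/53, 4))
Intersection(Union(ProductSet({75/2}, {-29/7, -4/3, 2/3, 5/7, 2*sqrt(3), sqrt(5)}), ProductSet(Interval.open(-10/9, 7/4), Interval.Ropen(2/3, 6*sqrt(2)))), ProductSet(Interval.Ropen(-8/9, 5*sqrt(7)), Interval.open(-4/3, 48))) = ProductSet(Interval.Ropen(-8/9, 7/4), Interval.Ropen(2/3, 6*sqrt(2)))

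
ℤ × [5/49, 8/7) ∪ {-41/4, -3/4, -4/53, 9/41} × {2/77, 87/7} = (ℤ × [5/49, 8/7)) ∪ ({-41/4, -3/4, -4/53, 9/41} × {2/77, 87/7})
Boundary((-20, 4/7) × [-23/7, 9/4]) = ({-20, 4/7} × [-23/7, 9/4]) ∪ ([-20, 4/7] × {-23/7, 9/4})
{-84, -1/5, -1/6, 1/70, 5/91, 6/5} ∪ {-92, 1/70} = {-92, -84, -1/5, -1/6, 1/70, 5/91, 6/5}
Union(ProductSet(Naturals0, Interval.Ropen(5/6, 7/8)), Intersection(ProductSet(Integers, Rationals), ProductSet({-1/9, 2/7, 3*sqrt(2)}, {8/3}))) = ProductSet(Naturals0, Interval.Ropen(5/6, 7/8))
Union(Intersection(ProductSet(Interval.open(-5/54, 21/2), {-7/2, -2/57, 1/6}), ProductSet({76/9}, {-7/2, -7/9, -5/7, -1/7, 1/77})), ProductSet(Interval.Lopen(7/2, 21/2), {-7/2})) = ProductSet(Interval.Lopen(7/2, 21/2), {-7/2})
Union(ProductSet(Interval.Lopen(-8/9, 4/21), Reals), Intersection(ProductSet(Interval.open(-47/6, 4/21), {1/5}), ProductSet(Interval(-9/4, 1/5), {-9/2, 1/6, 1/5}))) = Union(ProductSet(Interval.Ropen(-9/4, 4/21), {1/5}), ProductSet(Interval.Lopen(-8/9, 4/21), Reals))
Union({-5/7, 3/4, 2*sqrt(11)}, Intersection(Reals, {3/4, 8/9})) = {-5/7, 3/4, 8/9, 2*sqrt(11)}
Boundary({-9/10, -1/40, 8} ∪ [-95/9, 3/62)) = {-95/9, 3/62, 8}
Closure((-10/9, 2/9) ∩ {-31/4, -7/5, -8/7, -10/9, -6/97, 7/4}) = {-6/97}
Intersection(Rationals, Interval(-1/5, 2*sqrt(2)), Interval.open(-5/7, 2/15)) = Intersection(Interval.Ropen(-1/5, 2/15), Rationals)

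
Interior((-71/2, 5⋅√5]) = (-71/2, 5⋅√5)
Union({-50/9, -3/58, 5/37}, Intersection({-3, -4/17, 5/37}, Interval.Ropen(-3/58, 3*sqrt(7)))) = {-50/9, -3/58, 5/37}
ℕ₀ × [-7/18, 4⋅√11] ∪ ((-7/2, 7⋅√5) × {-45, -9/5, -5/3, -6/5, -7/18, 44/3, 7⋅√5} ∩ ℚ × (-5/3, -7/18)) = (ℕ₀ × [-7/18, 4⋅√11]) ∪ ((ℚ ∩ (-7/2, 7⋅√5)) × {-6/5})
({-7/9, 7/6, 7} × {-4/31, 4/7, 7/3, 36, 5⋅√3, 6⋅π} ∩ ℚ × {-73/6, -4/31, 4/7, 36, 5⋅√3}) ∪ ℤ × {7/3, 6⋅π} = (ℤ × {7/3, 6⋅π}) ∪ ({-7/9, 7/6, 7} × {-4/31, 4/7, 36, 5⋅√3})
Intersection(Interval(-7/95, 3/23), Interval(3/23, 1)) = {3/23}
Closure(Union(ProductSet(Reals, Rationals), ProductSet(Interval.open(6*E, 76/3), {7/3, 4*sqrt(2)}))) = ProductSet(Reals, Reals)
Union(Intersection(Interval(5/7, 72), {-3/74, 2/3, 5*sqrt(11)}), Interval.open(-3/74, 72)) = Interval.open(-3/74, 72)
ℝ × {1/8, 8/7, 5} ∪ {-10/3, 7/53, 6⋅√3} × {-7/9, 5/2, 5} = (ℝ × {1/8, 8/7, 5}) ∪ ({-10/3, 7/53, 6⋅√3} × {-7/9, 5/2, 5})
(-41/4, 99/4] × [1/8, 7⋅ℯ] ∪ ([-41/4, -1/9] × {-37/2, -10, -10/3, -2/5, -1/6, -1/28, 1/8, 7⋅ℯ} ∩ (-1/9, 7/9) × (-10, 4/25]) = (-41/4, 99/4] × [1/8, 7⋅ℯ]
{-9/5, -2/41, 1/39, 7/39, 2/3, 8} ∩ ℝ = {-9/5, -2/41, 1/39, 7/39, 2/3, 8}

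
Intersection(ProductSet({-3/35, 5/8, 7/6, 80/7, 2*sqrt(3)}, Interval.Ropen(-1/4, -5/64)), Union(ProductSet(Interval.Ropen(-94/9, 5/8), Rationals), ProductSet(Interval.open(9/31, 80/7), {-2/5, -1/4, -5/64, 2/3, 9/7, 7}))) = Union(ProductSet({-3/35}, Intersection(Interval.Ropen(-1/4, -5/64), Rationals)), ProductSet({5/8, 7/6, 2*sqrt(3)}, {-1/4}))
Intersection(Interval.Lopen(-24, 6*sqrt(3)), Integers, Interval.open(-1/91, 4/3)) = Range(0, 2, 1)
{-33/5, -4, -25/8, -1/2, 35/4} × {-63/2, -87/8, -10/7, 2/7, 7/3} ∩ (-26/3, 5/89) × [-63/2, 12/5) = {-33/5, -4, -25/8, -1/2} × {-63/2, -87/8, -10/7, 2/7, 7/3}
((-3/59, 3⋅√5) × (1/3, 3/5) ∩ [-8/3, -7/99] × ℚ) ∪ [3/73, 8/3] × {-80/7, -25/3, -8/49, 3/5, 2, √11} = [3/73, 8/3] × {-80/7, -25/3, -8/49, 3/5, 2, √11}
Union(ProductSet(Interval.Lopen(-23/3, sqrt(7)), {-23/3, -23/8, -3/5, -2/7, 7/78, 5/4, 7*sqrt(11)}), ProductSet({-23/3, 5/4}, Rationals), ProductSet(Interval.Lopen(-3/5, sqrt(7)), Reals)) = Union(ProductSet({-23/3, 5/4}, Rationals), ProductSet(Interval.Lopen(-23/3, sqrt(7)), {-23/3, -23/8, -3/5, -2/7, 7/78, 5/4, 7*sqrt(11)}), ProductSet(Interval.Lopen(-3/5, sqrt(7)), Reals))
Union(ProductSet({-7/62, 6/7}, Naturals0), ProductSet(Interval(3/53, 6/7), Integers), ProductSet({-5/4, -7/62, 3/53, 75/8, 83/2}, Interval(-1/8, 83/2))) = Union(ProductSet({-7/62, 6/7}, Naturals0), ProductSet({-5/4, -7/62, 3/53, 75/8, 83/2}, Interval(-1/8, 83/2)), ProductSet(Interval(3/53, 6/7), Integers))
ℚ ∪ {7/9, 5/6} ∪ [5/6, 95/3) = ℚ ∪ [5/6, 95/3]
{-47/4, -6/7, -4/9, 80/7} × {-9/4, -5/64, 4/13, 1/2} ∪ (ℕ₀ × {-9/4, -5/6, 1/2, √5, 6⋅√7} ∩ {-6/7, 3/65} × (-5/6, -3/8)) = {-47/4, -6/7, -4/9, 80/7} × {-9/4, -5/64, 4/13, 1/2}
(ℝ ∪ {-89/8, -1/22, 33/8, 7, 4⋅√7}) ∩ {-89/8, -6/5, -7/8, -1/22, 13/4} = {-89/8, -6/5, -7/8, -1/22, 13/4}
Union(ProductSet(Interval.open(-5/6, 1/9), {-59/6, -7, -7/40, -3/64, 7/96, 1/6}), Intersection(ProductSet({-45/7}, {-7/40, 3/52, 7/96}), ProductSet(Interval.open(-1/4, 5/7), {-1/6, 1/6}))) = ProductSet(Interval.open(-5/6, 1/9), {-59/6, -7, -7/40, -3/64, 7/96, 1/6})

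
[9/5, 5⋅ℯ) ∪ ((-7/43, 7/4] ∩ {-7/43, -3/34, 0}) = {-3/34, 0} ∪ [9/5, 5⋅ℯ)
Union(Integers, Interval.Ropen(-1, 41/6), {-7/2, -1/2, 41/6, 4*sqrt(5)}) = Union({-7/2, 4*sqrt(5)}, Integers, Interval(-1, 41/6))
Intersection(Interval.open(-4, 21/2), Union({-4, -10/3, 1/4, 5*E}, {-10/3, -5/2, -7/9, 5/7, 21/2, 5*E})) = {-10/3, -5/2, -7/9, 1/4, 5/7}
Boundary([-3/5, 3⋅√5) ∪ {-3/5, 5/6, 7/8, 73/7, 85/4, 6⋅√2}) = {-3/5, 73/7, 85/4, 6⋅√2, 3⋅√5}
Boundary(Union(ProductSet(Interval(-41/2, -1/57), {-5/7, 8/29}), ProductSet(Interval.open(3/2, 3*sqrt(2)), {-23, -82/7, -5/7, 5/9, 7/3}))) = Union(ProductSet(Interval(-41/2, -1/57), {-5/7, 8/29}), ProductSet(Interval(3/2, 3*sqrt(2)), {-23, -82/7, -5/7, 5/9, 7/3}))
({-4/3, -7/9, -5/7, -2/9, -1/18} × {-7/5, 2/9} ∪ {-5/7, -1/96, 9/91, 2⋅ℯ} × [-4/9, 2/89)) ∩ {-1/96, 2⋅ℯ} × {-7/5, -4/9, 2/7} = {-1/96, 2⋅ℯ} × {-4/9}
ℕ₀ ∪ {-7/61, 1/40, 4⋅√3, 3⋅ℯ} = {-7/61, 1/40, 4⋅√3, 3⋅ℯ} ∪ ℕ₀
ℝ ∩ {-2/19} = {-2/19}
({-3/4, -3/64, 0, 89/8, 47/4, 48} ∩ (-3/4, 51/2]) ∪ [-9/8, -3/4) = [-9/8, -3/4) ∪ {-3/64, 0, 89/8, 47/4}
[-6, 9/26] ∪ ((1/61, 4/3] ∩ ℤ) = [-6, 9/26] ∪ {1}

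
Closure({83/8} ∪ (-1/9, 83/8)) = [-1/9, 83/8]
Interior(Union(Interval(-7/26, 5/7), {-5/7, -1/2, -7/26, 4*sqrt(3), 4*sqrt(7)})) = Interval.open(-7/26, 5/7)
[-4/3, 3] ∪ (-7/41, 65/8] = [-4/3, 65/8]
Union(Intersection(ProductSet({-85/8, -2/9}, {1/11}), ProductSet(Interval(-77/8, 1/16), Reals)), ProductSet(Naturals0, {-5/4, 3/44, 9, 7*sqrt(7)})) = Union(ProductSet({-2/9}, {1/11}), ProductSet(Naturals0, {-5/4, 3/44, 9, 7*sqrt(7)}))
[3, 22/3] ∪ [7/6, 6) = [7/6, 22/3]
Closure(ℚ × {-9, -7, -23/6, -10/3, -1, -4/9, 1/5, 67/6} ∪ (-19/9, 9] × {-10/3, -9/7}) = ([-19/9, 9] × {-10/3, -9/7}) ∪ (ℝ × {-9, -7, -23/6, -10/3, -1, -4/9, 1/5, 67/6})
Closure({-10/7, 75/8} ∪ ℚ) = ℝ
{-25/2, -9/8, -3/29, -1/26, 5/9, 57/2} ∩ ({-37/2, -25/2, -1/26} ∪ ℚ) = {-25/2, -9/8, -3/29, -1/26, 5/9, 57/2}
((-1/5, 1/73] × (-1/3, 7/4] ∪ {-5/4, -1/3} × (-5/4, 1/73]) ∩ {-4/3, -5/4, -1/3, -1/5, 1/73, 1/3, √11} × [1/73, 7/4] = ({-5/4, -1/3} × {1/73}) ∪ ({1/73} × [1/73, 7/4])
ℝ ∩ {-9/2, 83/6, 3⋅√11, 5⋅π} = {-9/2, 83/6, 3⋅√11, 5⋅π}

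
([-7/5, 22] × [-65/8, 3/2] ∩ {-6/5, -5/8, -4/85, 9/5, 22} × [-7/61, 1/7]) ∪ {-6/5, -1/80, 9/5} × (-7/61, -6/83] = ({-6/5, -1/80, 9/5} × (-7/61, -6/83]) ∪ ({-6/5, -5/8, -4/85, 9/5, 22} × [-7/61, 1/7])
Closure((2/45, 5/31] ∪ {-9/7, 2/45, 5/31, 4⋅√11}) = {-9/7, 4⋅√11} ∪ [2/45, 5/31]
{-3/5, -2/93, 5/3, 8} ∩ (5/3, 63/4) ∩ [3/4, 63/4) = {8}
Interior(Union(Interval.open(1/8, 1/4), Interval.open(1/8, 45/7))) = Interval.open(1/8, 45/7)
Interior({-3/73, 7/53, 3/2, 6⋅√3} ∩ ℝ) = ∅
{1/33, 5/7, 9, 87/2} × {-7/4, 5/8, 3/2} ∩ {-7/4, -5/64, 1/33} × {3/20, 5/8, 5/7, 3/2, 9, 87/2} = {1/33} × {5/8, 3/2}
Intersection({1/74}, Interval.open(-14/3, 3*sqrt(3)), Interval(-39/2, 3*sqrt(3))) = {1/74}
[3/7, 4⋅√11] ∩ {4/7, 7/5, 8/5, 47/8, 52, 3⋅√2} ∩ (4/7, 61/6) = {7/5, 8/5, 47/8, 3⋅√2}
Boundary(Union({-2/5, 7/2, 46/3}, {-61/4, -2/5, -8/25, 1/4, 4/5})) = {-61/4, -2/5, -8/25, 1/4, 4/5, 7/2, 46/3}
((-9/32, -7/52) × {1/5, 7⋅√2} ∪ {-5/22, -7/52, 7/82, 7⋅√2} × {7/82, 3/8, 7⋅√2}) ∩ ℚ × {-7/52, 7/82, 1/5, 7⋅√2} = ({-5/22, -7/52, 7/82} × {7/82, 7⋅√2}) ∪ ((ℚ ∩ (-9/32, -7/52)) × {1/5, 7⋅√2})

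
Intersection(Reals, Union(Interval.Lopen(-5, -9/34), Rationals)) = Union(Interval(-5, -9/34), Rationals)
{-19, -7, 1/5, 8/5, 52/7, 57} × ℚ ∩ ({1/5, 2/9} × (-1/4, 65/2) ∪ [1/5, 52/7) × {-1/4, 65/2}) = ({1/5, 8/5} × {-1/4, 65/2}) ∪ ({1/5} × (ℚ ∩ (-1/4, 65/2)))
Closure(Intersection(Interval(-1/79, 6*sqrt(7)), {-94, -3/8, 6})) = {6}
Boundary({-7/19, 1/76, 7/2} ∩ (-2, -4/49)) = {-7/19}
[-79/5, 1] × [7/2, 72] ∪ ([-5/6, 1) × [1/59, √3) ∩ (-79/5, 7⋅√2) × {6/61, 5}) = ([-5/6, 1) × {6/61}) ∪ ([-79/5, 1] × [7/2, 72])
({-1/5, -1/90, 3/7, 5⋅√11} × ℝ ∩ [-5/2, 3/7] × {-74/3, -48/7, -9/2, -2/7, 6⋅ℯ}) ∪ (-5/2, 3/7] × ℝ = (-5/2, 3/7] × ℝ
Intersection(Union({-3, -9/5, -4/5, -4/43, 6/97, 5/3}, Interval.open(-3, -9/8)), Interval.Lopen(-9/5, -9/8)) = Interval.open(-9/5, -9/8)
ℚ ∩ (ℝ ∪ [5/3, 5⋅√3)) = ℚ ∩ (-∞, ∞)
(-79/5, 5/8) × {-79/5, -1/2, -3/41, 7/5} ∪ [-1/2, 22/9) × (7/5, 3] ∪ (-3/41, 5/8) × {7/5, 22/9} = ((-3/41, 5/8) × {7/5, 22/9}) ∪ ((-79/5, 5/8) × {-79/5, -1/2, -3/41, 7/5}) ∪ ([-1/2, 22/9) × (7/5, 3])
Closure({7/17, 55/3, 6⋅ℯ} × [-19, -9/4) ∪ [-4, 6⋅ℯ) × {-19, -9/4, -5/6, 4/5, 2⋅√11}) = ({7/17, 55/3, 6⋅ℯ} × [-19, -9/4]) ∪ ([-4, 6⋅ℯ] × {-19, -9/4, -5/6, 4/5, 2⋅√11})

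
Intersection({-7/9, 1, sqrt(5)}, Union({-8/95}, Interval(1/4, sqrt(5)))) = {1, sqrt(5)}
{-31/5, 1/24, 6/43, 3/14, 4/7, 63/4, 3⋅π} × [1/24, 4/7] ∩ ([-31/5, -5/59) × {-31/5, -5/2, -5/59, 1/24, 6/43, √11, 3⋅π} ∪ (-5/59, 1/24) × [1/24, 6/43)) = {-31/5} × {1/24, 6/43}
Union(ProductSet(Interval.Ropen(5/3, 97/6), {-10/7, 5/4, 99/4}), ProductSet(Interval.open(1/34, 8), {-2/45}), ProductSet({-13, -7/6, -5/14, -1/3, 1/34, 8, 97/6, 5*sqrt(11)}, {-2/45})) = Union(ProductSet(Interval.Ropen(5/3, 97/6), {-10/7, 5/4, 99/4}), ProductSet(Union({-13, -7/6, -5/14, -1/3, 97/6, 5*sqrt(11)}, Interval(1/34, 8)), {-2/45}))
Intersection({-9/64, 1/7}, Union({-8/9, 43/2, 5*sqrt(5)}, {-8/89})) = EmptySet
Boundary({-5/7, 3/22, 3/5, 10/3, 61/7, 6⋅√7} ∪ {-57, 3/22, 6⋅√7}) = {-57, -5/7, 3/22, 3/5, 10/3, 61/7, 6⋅√7}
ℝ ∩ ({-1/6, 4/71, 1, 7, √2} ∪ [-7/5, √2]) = [-7/5, √2] ∪ {7}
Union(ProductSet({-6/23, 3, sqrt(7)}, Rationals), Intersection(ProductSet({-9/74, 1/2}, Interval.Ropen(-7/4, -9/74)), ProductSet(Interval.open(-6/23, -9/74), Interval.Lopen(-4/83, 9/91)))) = ProductSet({-6/23, 3, sqrt(7)}, Rationals)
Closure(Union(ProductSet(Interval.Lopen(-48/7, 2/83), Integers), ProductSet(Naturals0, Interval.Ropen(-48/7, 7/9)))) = Union(ProductSet(Interval(-48/7, 2/83), Integers), ProductSet(Naturals0, Interval(-48/7, 7/9)))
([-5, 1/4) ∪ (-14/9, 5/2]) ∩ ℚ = ℚ ∩ [-5, 5/2]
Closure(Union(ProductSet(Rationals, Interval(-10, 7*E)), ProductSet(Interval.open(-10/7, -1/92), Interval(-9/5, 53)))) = Union(ProductSet(Interval(-10/7, -1/92), Interval(-9/5, 53)), ProductSet(Reals, Interval(-10, -9/5)), ProductSet(Union(Interval(-oo, -10/7), Interval(-1/92, oo), Rationals), Interval(-10, 7*E)))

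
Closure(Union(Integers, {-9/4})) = Union({-9/4}, Integers)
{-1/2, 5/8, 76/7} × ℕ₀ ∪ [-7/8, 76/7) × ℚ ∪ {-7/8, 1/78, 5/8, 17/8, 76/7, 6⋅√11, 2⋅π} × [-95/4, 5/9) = ({-1/2, 5/8, 76/7} × ℕ₀) ∪ ([-7/8, 76/7) × ℚ) ∪ ({-7/8, 1/78, 5/8, 17/8, 76/7, 6⋅√11, 2⋅π} × [-95/4, 5/9))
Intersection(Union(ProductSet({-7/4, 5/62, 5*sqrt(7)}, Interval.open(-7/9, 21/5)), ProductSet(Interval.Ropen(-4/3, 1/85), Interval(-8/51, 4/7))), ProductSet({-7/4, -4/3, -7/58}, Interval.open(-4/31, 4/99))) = ProductSet({-7/4, -4/3, -7/58}, Interval.open(-4/31, 4/99))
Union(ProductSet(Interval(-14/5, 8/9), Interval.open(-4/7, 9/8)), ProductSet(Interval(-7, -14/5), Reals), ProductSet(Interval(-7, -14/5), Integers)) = Union(ProductSet(Interval(-7, -14/5), Reals), ProductSet(Interval(-14/5, 8/9), Interval.open(-4/7, 9/8)))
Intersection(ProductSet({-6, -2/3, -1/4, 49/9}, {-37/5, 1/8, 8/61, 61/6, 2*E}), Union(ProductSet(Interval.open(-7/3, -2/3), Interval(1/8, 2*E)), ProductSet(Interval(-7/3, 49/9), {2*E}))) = ProductSet({-2/3, -1/4, 49/9}, {2*E})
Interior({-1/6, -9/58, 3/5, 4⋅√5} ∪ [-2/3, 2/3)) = (-2/3, 2/3)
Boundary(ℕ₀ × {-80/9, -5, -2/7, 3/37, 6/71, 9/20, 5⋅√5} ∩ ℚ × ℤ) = ℕ₀ × {-5}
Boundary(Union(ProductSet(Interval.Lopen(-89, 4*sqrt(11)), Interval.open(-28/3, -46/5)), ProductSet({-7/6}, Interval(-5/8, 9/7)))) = Union(ProductSet({-7/6}, Interval(-5/8, 9/7)), ProductSet({-89, 4*sqrt(11)}, Interval(-28/3, -46/5)), ProductSet(Interval(-89, 4*sqrt(11)), {-28/3, -46/5}))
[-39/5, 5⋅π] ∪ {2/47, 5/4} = [-39/5, 5⋅π]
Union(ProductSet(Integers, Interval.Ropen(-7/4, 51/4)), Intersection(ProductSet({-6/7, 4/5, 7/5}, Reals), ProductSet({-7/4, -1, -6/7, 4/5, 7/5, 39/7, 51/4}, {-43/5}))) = Union(ProductSet({-6/7, 4/5, 7/5}, {-43/5}), ProductSet(Integers, Interval.Ropen(-7/4, 51/4)))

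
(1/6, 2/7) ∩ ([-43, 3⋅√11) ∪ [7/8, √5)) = (1/6, 2/7)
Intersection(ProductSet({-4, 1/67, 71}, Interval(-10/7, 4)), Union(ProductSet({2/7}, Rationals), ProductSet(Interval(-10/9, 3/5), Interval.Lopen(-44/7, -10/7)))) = ProductSet({1/67}, {-10/7})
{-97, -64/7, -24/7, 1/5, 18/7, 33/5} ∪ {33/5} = {-97, -64/7, -24/7, 1/5, 18/7, 33/5}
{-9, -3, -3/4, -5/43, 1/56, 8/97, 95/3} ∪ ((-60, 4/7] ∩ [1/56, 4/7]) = {-9, -3, -3/4, -5/43, 95/3} ∪ [1/56, 4/7]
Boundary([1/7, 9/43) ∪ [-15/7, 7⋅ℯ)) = {-15/7, 7⋅ℯ}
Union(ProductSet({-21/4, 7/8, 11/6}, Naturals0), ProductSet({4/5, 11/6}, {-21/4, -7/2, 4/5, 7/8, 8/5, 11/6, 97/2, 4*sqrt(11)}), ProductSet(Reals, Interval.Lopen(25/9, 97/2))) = Union(ProductSet({4/5, 11/6}, {-21/4, -7/2, 4/5, 7/8, 8/5, 11/6, 97/2, 4*sqrt(11)}), ProductSet({-21/4, 7/8, 11/6}, Naturals0), ProductSet(Reals, Interval.Lopen(25/9, 97/2)))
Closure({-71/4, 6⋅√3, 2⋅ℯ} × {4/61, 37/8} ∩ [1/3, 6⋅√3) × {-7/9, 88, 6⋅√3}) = ∅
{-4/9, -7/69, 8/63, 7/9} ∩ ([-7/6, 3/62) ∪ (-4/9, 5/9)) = {-4/9, -7/69, 8/63}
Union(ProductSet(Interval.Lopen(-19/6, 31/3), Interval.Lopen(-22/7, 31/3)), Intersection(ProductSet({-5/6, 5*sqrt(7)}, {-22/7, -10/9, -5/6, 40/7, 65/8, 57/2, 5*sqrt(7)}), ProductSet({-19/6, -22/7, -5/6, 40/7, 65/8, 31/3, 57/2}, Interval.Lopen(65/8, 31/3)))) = ProductSet(Interval.Lopen(-19/6, 31/3), Interval.Lopen(-22/7, 31/3))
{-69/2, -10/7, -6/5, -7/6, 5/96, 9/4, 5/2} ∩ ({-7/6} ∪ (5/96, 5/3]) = {-7/6}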